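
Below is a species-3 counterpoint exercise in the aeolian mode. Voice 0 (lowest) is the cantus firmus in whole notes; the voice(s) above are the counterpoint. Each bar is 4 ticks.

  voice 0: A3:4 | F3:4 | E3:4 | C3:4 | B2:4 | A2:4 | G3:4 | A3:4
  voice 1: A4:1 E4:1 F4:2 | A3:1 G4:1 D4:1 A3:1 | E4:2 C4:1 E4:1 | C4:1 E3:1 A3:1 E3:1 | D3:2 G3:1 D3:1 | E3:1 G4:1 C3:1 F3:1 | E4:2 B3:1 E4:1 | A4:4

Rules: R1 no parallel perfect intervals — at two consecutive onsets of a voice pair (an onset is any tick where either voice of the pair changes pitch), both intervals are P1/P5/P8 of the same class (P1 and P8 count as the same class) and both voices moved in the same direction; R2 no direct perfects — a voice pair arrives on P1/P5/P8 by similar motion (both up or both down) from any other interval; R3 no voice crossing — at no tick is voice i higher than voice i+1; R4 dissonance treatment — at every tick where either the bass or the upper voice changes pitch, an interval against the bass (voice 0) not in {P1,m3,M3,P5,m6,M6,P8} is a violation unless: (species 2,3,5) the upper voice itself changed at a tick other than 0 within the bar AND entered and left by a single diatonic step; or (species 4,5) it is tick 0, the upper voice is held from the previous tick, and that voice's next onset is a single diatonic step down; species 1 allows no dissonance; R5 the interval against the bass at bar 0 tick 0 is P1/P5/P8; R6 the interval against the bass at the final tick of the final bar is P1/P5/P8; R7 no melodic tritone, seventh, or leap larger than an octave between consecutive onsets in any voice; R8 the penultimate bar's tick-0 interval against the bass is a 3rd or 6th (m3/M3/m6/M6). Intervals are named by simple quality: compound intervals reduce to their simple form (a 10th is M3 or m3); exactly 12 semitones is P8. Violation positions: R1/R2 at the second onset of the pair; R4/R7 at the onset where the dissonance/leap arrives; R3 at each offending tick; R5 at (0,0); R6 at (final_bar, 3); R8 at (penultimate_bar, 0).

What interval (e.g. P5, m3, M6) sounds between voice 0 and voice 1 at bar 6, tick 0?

voice 0=G3 voice 1=E4 -> M6

M6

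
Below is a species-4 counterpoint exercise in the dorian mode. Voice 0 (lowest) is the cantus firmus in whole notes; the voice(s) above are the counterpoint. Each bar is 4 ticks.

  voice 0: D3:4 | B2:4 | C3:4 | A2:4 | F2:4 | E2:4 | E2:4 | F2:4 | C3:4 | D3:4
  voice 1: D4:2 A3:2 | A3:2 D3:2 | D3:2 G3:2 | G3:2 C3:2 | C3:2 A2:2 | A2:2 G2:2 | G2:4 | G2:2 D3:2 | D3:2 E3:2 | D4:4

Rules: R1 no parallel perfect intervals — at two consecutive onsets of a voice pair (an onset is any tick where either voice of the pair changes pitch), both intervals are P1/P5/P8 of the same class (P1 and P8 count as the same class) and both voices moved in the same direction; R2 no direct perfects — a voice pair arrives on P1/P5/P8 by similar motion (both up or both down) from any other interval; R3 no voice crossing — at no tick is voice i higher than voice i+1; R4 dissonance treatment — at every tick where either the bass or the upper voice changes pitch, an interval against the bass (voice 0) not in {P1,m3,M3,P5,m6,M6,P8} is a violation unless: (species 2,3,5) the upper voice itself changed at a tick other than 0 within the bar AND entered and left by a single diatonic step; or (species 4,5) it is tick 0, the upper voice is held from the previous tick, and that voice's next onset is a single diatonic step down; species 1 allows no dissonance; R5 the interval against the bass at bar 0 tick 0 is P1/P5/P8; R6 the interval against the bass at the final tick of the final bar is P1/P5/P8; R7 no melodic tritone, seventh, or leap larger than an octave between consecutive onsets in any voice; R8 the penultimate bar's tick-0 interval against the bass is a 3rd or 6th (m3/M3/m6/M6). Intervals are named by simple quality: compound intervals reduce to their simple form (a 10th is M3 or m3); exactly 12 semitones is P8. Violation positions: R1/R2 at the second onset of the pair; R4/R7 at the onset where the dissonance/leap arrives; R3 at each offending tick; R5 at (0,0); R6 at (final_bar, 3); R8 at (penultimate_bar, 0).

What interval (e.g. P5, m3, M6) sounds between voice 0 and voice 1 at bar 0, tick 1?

voice 0=D3 voice 1=D4 -> P8

P8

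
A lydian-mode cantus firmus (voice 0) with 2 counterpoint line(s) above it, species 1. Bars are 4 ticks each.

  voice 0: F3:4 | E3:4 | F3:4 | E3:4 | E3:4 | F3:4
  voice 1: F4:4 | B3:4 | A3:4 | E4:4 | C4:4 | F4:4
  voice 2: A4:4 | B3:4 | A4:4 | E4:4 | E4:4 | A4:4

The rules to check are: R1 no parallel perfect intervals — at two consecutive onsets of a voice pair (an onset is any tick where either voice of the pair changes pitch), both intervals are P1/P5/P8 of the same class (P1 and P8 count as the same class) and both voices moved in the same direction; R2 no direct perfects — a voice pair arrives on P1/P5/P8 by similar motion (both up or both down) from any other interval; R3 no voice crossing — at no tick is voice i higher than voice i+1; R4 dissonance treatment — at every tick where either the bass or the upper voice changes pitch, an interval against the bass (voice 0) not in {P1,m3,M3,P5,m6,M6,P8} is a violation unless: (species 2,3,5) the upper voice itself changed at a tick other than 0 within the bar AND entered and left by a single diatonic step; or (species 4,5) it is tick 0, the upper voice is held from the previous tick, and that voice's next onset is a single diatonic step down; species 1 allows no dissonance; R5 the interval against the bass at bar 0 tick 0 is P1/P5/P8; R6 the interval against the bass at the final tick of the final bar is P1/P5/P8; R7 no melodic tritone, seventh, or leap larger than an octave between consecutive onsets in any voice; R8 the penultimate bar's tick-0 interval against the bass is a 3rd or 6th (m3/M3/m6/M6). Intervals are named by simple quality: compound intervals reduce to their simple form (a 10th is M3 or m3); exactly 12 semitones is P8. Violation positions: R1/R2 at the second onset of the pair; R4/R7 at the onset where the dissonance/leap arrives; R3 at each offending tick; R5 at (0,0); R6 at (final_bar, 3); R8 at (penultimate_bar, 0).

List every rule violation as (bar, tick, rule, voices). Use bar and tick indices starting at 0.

bar 0: v0=F3 v1=F4 v2=A4 downbeat M3
bar 1: v0=E3 v1=B3 v2=B3 downbeat P5
bar 2: v0=F3 v1=A3 v2=A4 downbeat M3
bar 3: v0=E3 v1=E4 v2=E4 downbeat P8
bar 4: v0=E3 v1=C4 v2=E4 downbeat P8
bar 5: v0=F3 v1=F4 v2=A4 downbeat M3
  -> R5 @ bar 0 tick 0 v(0, 2): opens on M3
  -> R2 @ bar 1 tick 0 v(0, 1): F3/F4 P8 -> E3/B3 P5 similar
  -> R2 @ bar 1 tick 0 v(0, 2): F3/A4 M3 -> E3/B3 P5 similar
  -> R2 @ bar 1 tick 0 v(1, 2): F4/A4 M3 -> B3/B3 P1 similar
  -> R7 @ bar 1 tick 0 v(1,): F4->B3 leap 6st
  -> R7 @ bar 1 tick 0 v(2,): A4->B3 leap 10st
  -> R7 @ bar 2 tick 0 v(2,): B3->A4 leap 10st
  -> R2 @ bar 3 tick 0 v(0, 2): F3/A4 M3 -> E3/E4 P8 similar
  -> R8 @ bar 4 tick 0 v(0, 2): penult P8 not 3rd/6th
  -> R2 @ bar 5 tick 0 v(0, 1): E3/C4 m6 -> F3/F4 P8 similar
  -> R6 @ bar 5 tick 3 v(0, 2): closes on M3

(0, 0, R5, (0, 2))
(1, 0, R2, (0, 1))
(1, 0, R2, (0, 2))
(1, 0, R2, (1, 2))
(1, 0, R7, (1,))
(1, 0, R7, (2,))
(2, 0, R7, (2,))
(3, 0, R2, (0, 2))
(4, 0, R8, (0, 2))
(5, 0, R2, (0, 1))
(5, 3, R6, (0, 2))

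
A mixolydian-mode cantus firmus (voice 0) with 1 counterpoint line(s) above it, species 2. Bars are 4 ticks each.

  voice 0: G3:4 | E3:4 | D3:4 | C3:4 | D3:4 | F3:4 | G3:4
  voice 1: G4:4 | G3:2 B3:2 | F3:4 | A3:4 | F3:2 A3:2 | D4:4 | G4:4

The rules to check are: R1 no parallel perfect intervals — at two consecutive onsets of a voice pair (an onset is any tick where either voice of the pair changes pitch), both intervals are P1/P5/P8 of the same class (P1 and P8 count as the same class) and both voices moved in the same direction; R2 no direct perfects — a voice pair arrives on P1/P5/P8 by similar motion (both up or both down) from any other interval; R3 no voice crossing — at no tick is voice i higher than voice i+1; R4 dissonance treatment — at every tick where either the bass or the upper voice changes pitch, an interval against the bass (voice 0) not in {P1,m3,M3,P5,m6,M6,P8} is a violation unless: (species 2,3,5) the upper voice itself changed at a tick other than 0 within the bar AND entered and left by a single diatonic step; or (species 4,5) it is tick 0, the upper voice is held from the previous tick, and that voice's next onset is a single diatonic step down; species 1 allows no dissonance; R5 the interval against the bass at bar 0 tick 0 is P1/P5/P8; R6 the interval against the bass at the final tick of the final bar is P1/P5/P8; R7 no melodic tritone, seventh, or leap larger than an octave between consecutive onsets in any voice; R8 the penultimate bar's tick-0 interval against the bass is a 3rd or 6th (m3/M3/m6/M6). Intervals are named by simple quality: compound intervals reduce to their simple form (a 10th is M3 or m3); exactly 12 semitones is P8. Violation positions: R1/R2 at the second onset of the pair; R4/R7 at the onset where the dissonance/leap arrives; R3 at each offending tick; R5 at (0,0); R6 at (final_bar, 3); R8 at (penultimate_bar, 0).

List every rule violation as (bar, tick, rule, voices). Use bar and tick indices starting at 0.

bar 0: v0=G3 v1=G4 downbeat P8
bar 1: v0=E3 v1=G3 downbeat m3
bar 2: v0=D3 v1=F3 downbeat m3
bar 3: v0=C3 v1=A3 downbeat M6
bar 4: v0=D3 v1=F3 downbeat m3
bar 5: v0=F3 v1=D4 downbeat M6
bar 6: v0=G3 v1=G4 downbeat P8
  -> R7 @ bar 2 tick 0 v(1,): B3->F3 leap 6st
  -> R2 @ bar 6 tick 0 v(0, 1): F3/D4 M6 -> G3/G4 P8 similar

(2, 0, R7, (1,))
(6, 0, R2, (0, 1))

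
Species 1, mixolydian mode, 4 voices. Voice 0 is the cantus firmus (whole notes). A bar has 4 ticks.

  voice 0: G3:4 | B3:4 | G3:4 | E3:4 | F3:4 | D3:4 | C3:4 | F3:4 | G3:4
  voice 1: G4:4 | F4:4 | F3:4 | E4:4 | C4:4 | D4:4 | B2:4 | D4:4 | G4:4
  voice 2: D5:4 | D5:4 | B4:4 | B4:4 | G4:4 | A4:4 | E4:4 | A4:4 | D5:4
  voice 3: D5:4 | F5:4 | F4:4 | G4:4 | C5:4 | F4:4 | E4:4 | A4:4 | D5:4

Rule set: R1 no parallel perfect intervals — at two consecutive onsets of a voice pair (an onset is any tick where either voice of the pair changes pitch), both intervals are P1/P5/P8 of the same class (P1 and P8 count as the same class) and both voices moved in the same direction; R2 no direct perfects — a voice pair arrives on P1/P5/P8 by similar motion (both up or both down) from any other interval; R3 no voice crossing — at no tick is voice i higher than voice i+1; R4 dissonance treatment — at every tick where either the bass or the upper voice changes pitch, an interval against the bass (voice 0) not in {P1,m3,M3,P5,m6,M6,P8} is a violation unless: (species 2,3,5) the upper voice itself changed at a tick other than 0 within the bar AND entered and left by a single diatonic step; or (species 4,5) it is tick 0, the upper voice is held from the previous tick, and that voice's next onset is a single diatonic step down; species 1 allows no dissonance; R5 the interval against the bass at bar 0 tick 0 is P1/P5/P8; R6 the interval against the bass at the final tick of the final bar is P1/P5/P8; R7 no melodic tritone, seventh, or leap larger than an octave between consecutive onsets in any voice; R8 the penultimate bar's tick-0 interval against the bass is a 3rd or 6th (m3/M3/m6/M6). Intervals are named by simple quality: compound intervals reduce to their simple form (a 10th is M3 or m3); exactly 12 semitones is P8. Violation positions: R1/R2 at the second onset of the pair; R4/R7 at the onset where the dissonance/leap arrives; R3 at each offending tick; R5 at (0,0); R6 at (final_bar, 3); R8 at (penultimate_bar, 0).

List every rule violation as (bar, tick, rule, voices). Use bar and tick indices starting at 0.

(1, 0, R4, (0, 1))
(1, 0, R4, (0, 3))
(2, 0, R1, (1, 3))
(2, 0, R3, (0, 1))
(2, 0, R3, (2, 3))
(2, 0, R4, (0, 1))
(2, 0, R4, (0, 3))
(2, 1, R3, (0, 1))
(2, 1, R3, (2, 3))
(2, 2, R3, (0, 1))
(2, 2, R3, (2, 3))
(2, 3, R3, (0, 1))
(2, 3, R3, (2, 3))
(3, 0, R3, (2, 3))
(3, 0, R7, (1,))
(3, 1, R3, (2, 3))
(3, 2, R3, (2, 3))
(3, 3, R3, (2, 3))
(4, 0, R1, (1, 2))
(4, 0, R2, (0, 3))
(4, 0, R4, (0, 2))
(5, 0, R1, (1, 2))
(5, 0, R3, (2, 3))
(5, 1, R3, (2, 3))
(5, 2, R3, (2, 3))
(5, 3, R3, (2, 3))
(6, 0, R2, (2, 3))
(6, 0, R3, (0, 1))
(6, 0, R4, (0, 1))
(6, 0, R7, (1,))
(6, 1, R3, (0, 1))
(6, 2, R3, (0, 1))
(6, 3, R3, (0, 1))
(7, 0, R1, (2, 3))
(7, 0, R2, (1, 2))
(7, 0, R2, (1, 3))
(7, 0, R7, (1,))
(8, 0, R1, (1, 2))
(8, 0, R1, (1, 3))
(8, 0, R1, (2, 3))
(8, 0, R2, (0, 1))
(8, 0, R2, (0, 2))
(8, 0, R2, (0, 3))

bar 0: v0=G3 v1=G4 v2=D5 v3=D5 downbeat P5
bar 1: v0=B3 v1=F4 v2=D5 v3=F5 downbeat TT
bar 2: v0=G3 v1=F3 v2=B4 v3=F4 downbeat m7
bar 3: v0=E3 v1=E4 v2=B4 v3=G4 downbeat m3
bar 4: v0=F3 v1=C4 v2=G4 v3=C5 downbeat P5
bar 5: v0=D3 v1=D4 v2=A4 v3=F4 downbeat m3
bar 6: v0=C3 v1=B2 v2=E4 v3=E4 downbeat M3
bar 7: v0=F3 v1=D4 v2=A4 v3=A4 downbeat M3
bar 8: v0=G3 v1=G4 v2=D5 v3=D5 downbeat P5
  -> R4 @ bar 1 tick 0 v(0, 1): B3/F4 TT untreated
  -> R4 @ bar 1 tick 0 v(0, 3): B3/F5 TT untreated
  -> R1 @ bar 2 tick 0 v(1, 3): F4/F5 P8 -> F3/F4 P8 similar
  -> R3 @ bar 2 tick 0 v(0, 1): G3 above F3
  -> R3 @ bar 2 tick 0 v(2, 3): B4 above F4
  -> R4 @ bar 2 tick 0 v(0, 1): G3/F3 M2 untreated
  -> R4 @ bar 2 tick 0 v(0, 3): G3/F4 m7 untreated
  -> R3 @ bar 2 tick 1 v(0, 1): G3 above F3
  -> R3 @ bar 2 tick 1 v(2, 3): B4 above F4
  -> R3 @ bar 2 tick 2 v(0, 1): G3 above F3
  -> R3 @ bar 2 tick 2 v(2, 3): B4 above F4
  -> R3 @ bar 2 tick 3 v(0, 1): G3 above F3
  -> R3 @ bar 2 tick 3 v(2, 3): B4 above F4
  -> R3 @ bar 3 tick 0 v(2, 3): B4 above G4
  -> R7 @ bar 3 tick 0 v(1,): F3->E4 leap 11st
  -> R3 @ bar 3 tick 1 v(2, 3): B4 above G4
  -> R3 @ bar 3 tick 2 v(2, 3): B4 above G4
  -> R3 @ bar 3 tick 3 v(2, 3): B4 above G4
  -> R1 @ bar 4 tick 0 v(1, 2): E4/B4 P5 -> C4/G4 P5 similar
  -> R2 @ bar 4 tick 0 v(0, 3): E3/G4 m3 -> F3/C5 P5 similar
  -> R4 @ bar 4 tick 0 v(0, 2): F3/G4 M2 untreated
  -> R1 @ bar 5 tick 0 v(1, 2): C4/G4 P5 -> D4/A4 P5 similar
  -> R3 @ bar 5 tick 0 v(2, 3): A4 above F4
  -> R3 @ bar 5 tick 1 v(2, 3): A4 above F4
  -> R3 @ bar 5 tick 2 v(2, 3): A4 above F4
  -> R3 @ bar 5 tick 3 v(2, 3): A4 above F4
  -> R2 @ bar 6 tick 0 v(2, 3): A4/F4 M3 -> E4/E4 P1 similar
  -> R3 @ bar 6 tick 0 v(0, 1): C3 above B2
  -> R4 @ bar 6 tick 0 v(0, 1): C3/B2 m2 untreated
  -> R7 @ bar 6 tick 0 v(1,): D4->B2 leap 15st
  -> R3 @ bar 6 tick 1 v(0, 1): C3 above B2
  -> R3 @ bar 6 tick 2 v(0, 1): C3 above B2
  -> R3 @ bar 6 tick 3 v(0, 1): C3 above B2
  -> R1 @ bar 7 tick 0 v(2, 3): E4/E4 P1 -> A4/A4 P1 similar
  -> R2 @ bar 7 tick 0 v(1, 2): B2/E4 P4 -> D4/A4 P5 similar
  -> R2 @ bar 7 tick 0 v(1, 3): B2/E4 P4 -> D4/A4 P5 similar
  -> R7 @ bar 7 tick 0 v(1,): B2->D4 leap 15st
  -> R1 @ bar 8 tick 0 v(1, 2): D4/A4 P5 -> G4/D5 P5 similar
  -> R1 @ bar 8 tick 0 v(1, 3): D4/A4 P5 -> G4/D5 P5 similar
  -> R1 @ bar 8 tick 0 v(2, 3): A4/A4 P1 -> D5/D5 P1 similar
  -> R2 @ bar 8 tick 0 v(0, 1): F3/D4 M6 -> G3/G4 P8 similar
  -> R2 @ bar 8 tick 0 v(0, 2): F3/A4 M3 -> G3/D5 P5 similar
  -> R2 @ bar 8 tick 0 v(0, 3): F3/A4 M3 -> G3/D5 P5 similar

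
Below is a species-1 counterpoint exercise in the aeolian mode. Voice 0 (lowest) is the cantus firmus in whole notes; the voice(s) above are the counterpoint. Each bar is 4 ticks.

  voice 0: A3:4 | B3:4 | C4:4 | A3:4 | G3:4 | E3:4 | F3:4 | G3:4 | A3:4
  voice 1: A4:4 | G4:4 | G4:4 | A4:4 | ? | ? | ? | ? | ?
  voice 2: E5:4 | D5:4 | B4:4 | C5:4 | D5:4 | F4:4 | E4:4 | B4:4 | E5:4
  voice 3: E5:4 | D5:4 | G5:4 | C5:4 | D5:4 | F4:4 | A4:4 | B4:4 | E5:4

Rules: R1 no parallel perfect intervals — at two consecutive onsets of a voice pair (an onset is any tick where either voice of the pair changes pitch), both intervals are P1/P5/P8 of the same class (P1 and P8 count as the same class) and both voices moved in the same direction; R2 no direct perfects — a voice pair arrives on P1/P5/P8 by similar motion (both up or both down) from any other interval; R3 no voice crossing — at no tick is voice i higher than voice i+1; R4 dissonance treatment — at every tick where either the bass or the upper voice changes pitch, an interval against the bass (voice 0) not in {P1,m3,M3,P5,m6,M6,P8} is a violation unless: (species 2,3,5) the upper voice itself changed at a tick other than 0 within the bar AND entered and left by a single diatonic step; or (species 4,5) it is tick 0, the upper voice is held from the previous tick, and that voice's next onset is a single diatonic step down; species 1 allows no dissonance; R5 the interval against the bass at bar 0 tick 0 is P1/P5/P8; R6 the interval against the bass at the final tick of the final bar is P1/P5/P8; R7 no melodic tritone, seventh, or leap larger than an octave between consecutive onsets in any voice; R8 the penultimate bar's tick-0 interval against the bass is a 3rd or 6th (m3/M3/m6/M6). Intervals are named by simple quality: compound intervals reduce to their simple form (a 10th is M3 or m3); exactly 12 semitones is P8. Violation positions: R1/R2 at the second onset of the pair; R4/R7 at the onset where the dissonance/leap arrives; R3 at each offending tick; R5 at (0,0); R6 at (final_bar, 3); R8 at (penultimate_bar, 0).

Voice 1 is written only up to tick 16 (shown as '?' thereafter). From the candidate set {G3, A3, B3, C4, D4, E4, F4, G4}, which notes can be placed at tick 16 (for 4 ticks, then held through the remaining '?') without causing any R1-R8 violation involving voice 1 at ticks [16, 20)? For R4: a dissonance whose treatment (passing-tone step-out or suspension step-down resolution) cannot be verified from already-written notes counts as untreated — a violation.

G3: violates R1,R7
A3: violates R4
B3: violates R7
C4: violates R4
D4: violates R2
E4: legal
F4: violates R4
G4: violates R1

{E4}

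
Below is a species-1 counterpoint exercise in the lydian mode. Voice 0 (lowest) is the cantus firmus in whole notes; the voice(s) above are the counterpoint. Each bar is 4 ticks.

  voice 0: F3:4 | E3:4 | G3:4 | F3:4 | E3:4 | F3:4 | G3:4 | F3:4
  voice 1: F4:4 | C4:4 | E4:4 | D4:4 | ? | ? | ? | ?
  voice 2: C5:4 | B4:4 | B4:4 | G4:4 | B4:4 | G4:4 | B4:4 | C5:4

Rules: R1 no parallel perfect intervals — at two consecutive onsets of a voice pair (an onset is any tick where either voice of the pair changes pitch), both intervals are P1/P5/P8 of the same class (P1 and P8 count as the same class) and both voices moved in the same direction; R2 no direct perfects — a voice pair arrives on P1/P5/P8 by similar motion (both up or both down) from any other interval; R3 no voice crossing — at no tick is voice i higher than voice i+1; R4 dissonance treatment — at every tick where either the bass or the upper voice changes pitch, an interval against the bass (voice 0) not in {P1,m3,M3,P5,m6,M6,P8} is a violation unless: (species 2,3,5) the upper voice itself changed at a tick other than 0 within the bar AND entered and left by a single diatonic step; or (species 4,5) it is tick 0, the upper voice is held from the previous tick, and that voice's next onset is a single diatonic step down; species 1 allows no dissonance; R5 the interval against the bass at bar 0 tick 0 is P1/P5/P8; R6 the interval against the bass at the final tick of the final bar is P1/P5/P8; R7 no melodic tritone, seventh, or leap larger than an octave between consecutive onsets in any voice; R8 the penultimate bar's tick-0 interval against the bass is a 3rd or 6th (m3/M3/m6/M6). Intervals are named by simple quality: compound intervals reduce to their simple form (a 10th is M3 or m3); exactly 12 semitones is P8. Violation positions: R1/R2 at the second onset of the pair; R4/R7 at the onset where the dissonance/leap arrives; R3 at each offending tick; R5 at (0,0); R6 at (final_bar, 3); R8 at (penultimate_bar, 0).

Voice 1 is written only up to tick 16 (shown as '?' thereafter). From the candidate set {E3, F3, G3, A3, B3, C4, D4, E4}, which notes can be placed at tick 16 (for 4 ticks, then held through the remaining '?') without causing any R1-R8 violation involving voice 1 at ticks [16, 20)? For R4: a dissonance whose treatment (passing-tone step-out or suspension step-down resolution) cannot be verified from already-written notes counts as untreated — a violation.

E3: violates R2,R7
F3: violates R4
G3: legal
A3: violates R4
B3: violates R2
C4: legal
D4: violates R4
E4: violates R2

{C4, G3}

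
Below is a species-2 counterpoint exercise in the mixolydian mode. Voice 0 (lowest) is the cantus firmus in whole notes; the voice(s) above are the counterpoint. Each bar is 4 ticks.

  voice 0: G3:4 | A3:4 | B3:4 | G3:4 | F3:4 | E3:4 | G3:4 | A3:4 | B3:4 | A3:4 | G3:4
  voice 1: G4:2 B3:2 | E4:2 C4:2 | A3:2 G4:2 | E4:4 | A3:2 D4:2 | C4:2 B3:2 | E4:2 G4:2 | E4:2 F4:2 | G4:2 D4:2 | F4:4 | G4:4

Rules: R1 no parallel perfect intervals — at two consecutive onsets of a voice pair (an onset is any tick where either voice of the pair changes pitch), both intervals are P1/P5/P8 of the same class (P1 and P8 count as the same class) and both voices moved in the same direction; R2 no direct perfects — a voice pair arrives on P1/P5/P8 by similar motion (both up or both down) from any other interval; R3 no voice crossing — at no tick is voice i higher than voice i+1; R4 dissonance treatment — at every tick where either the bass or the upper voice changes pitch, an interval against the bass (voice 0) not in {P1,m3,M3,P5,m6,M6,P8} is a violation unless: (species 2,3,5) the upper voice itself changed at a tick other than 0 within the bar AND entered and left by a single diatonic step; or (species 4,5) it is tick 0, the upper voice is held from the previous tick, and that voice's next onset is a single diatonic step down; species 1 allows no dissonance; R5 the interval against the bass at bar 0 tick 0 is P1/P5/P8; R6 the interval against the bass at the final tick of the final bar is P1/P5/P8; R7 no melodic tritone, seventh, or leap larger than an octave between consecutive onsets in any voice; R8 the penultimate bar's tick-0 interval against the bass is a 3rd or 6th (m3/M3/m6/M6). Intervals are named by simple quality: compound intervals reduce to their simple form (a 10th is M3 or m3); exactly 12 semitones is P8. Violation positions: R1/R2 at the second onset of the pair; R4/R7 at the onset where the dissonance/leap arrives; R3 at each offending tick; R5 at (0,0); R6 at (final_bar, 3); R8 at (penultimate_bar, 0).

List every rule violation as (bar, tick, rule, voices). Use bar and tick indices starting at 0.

(1, 0, R2, (0, 1))
(2, 0, R3, (0, 1))
(2, 0, R4, (0, 1))
(2, 1, R3, (0, 1))
(2, 2, R7, (1,))

bar 0: v0=G3 v1=G4 downbeat P8
bar 1: v0=A3 v1=E4 downbeat P5
bar 2: v0=B3 v1=A3 downbeat M2
bar 3: v0=G3 v1=E4 downbeat M6
bar 4: v0=F3 v1=A3 downbeat M3
bar 5: v0=E3 v1=C4 downbeat m6
bar 6: v0=G3 v1=E4 downbeat M6
bar 7: v0=A3 v1=E4 downbeat P5
bar 8: v0=B3 v1=G4 downbeat m6
bar 9: v0=A3 v1=F4 downbeat m6
bar 10: v0=G3 v1=G4 downbeat P8
  -> R2 @ bar 1 tick 0 v(0, 1): G3/B3 M3 -> A3/E4 P5 similar
  -> R3 @ bar 2 tick 0 v(0, 1): B3 above A3
  -> R4 @ bar 2 tick 0 v(0, 1): B3/A3 M2 untreated
  -> R3 @ bar 2 tick 1 v(0, 1): B3 above A3
  -> R7 @ bar 2 tick 2 v(1,): A3->G4 leap 10st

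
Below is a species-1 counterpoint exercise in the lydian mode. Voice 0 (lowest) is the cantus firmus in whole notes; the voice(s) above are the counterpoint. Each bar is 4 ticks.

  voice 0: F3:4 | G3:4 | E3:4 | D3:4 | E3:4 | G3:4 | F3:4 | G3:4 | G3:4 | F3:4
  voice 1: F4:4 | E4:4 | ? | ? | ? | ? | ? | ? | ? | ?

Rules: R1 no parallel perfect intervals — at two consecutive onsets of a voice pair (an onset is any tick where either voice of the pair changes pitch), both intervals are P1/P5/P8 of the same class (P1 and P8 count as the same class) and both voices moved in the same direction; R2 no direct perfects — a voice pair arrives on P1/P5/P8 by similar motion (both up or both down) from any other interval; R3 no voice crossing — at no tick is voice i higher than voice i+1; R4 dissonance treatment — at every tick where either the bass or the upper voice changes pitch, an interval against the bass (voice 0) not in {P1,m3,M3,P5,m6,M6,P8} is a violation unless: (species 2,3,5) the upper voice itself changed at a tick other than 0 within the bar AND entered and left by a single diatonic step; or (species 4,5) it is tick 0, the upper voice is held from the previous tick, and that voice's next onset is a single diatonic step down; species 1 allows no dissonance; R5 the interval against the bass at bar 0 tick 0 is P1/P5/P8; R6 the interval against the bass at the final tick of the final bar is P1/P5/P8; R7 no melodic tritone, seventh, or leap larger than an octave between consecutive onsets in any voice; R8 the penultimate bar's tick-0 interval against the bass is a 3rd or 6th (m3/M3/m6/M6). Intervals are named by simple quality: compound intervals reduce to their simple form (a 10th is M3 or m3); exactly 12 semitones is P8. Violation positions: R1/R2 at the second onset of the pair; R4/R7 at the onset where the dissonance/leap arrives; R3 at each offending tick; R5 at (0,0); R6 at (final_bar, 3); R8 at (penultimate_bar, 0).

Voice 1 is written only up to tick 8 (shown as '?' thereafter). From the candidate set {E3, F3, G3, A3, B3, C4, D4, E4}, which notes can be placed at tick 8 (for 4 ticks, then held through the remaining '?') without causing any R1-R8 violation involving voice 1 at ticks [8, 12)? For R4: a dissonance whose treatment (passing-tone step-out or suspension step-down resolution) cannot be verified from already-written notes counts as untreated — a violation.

{C4, E4, G3}

E3: violates R2
F3: violates R4,R7
G3: legal
A3: violates R4
B3: violates R2
C4: legal
D4: violates R4
E4: legal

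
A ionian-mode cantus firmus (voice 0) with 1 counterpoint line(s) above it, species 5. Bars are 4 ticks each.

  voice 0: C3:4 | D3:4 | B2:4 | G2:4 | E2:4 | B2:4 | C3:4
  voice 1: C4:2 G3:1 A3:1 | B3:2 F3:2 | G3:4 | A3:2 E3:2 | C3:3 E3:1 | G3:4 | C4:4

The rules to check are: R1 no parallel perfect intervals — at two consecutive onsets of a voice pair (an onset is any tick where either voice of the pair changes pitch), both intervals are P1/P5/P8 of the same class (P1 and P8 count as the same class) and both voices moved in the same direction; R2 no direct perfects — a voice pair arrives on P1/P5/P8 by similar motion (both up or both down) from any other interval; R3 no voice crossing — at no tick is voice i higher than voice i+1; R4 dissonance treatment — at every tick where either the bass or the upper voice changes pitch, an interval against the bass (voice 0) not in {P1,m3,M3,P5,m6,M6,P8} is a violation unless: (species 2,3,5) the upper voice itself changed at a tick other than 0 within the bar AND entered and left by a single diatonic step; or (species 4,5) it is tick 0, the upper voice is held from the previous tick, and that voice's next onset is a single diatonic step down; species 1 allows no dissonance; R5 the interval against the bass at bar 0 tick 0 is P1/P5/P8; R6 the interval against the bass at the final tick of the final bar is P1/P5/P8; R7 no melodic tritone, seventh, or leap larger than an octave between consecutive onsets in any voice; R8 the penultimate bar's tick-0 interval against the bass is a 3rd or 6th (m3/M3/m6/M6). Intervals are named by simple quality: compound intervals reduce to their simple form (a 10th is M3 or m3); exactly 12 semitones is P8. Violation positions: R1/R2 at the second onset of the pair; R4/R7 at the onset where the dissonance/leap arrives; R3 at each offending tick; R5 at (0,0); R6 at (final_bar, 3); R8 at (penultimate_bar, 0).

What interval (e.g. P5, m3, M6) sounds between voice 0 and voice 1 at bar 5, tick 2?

m6

voice 0=B2 voice 1=G3 -> m6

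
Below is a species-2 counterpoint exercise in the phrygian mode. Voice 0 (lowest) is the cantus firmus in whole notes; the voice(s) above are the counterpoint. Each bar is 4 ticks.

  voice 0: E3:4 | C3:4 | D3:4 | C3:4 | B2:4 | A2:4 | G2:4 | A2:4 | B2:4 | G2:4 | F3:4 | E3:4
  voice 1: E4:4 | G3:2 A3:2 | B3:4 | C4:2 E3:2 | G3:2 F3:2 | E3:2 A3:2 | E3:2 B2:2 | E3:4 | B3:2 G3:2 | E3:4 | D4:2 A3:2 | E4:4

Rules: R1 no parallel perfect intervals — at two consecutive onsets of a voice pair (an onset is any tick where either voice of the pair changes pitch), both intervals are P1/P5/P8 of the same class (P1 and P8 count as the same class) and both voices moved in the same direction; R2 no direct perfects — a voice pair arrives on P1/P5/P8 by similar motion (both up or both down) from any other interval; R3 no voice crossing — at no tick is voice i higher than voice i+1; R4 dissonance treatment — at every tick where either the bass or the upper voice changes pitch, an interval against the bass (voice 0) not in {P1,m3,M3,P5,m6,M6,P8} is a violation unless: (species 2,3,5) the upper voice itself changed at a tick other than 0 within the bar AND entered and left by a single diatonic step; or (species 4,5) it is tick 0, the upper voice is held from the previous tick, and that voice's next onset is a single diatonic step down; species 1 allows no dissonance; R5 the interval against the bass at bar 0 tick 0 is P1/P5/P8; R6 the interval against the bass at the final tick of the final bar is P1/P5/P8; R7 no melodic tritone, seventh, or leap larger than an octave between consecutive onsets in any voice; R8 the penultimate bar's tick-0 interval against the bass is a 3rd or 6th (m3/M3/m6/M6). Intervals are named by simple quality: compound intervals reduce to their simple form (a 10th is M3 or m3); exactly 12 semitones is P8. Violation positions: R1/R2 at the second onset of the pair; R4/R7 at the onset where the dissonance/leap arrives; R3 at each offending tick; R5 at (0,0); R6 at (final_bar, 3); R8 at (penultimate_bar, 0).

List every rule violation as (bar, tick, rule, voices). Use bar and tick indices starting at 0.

(1, 0, R2, (0, 1))
(5, 0, R2, (0, 1))
(7, 0, R2, (0, 1))
(8, 0, R2, (0, 1))
(10, 0, R7, (0,))
(10, 0, R7, (1,))

bar 0: v0=E3 v1=E4 downbeat P8
bar 1: v0=C3 v1=G3 downbeat P5
bar 2: v0=D3 v1=B3 downbeat M6
bar 3: v0=C3 v1=C4 downbeat P8
bar 4: v0=B2 v1=G3 downbeat m6
bar 5: v0=A2 v1=E3 downbeat P5
bar 6: v0=G2 v1=E3 downbeat M6
bar 7: v0=A2 v1=E3 downbeat P5
bar 8: v0=B2 v1=B3 downbeat P8
bar 9: v0=G2 v1=E3 downbeat M6
bar 10: v0=F3 v1=D4 downbeat M6
bar 11: v0=E3 v1=E4 downbeat P8
  -> R2 @ bar 1 tick 0 v(0, 1): E3/E4 P8 -> C3/G3 P5 similar
  -> R2 @ bar 5 tick 0 v(0, 1): B2/F3 TT -> A2/E3 P5 similar
  -> R2 @ bar 7 tick 0 v(0, 1): G2/B2 M3 -> A2/E3 P5 similar
  -> R2 @ bar 8 tick 0 v(0, 1): A2/E3 P5 -> B2/B3 P8 similar
  -> R7 @ bar 10 tick 0 v(0,): G2->F3 leap 10st
  -> R7 @ bar 10 tick 0 v(1,): E3->D4 leap 10st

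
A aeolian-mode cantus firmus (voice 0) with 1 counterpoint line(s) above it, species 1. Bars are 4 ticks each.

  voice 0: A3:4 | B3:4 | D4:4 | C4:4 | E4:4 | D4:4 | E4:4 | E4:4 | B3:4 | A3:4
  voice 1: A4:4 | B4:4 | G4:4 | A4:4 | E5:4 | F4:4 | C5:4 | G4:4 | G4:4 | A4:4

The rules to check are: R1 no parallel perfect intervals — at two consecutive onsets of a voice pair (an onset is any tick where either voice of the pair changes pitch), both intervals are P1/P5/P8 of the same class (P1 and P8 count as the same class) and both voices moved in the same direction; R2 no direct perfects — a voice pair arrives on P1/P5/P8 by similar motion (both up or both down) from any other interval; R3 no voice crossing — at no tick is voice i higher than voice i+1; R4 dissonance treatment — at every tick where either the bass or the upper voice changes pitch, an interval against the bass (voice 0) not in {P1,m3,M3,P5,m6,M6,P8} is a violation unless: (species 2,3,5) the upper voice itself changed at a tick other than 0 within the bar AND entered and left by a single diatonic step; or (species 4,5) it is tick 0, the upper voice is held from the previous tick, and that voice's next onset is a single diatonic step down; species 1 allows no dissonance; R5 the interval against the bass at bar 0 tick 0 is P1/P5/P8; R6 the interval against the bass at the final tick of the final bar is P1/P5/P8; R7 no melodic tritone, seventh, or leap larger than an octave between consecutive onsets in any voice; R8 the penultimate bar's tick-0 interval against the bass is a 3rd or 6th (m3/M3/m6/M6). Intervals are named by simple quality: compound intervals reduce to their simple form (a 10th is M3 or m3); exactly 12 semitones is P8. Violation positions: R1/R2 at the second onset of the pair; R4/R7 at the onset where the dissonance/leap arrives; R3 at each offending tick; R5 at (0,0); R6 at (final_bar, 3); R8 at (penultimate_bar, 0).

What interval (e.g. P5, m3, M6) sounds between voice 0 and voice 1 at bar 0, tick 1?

voice 0=A3 voice 1=A4 -> P8

P8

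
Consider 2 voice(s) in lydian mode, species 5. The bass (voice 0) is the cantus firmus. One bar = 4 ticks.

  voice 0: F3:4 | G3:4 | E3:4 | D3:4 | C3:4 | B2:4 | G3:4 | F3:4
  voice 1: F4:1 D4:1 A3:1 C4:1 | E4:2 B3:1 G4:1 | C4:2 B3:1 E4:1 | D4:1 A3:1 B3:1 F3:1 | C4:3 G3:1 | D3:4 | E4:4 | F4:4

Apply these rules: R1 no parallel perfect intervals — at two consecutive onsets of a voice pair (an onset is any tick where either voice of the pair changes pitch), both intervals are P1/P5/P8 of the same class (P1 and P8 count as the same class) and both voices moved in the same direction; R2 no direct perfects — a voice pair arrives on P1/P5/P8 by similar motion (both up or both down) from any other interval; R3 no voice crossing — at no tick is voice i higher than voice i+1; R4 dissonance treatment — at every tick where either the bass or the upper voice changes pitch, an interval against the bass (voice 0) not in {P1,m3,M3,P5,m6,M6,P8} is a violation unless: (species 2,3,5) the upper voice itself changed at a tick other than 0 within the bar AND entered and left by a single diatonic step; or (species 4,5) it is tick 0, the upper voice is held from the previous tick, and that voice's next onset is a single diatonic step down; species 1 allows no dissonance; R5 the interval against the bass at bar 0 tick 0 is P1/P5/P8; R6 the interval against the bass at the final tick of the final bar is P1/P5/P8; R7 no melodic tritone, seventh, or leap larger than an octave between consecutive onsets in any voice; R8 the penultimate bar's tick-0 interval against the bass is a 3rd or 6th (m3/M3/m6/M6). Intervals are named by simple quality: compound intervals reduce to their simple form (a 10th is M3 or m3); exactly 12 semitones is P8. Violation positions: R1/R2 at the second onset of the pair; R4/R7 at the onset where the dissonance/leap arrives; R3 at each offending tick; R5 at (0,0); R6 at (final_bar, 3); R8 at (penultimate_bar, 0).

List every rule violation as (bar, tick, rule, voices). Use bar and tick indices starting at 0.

bar 0: v0=F3 v1=F4 downbeat P8
bar 1: v0=G3 v1=E4 downbeat M6
bar 2: v0=E3 v1=C4 downbeat m6
bar 3: v0=D3 v1=D4 downbeat P8
bar 4: v0=C3 v1=C4 downbeat P8
bar 5: v0=B2 v1=D3 downbeat m3
bar 6: v0=G3 v1=E4 downbeat M6
bar 7: v0=F3 v1=F4 downbeat P8
  -> R1 @ bar 3 tick 0 v(0, 1): E3/E4 P8 -> D3/D4 P8 similar
  -> R7 @ bar 3 tick 3 v(1,): B3->F3 leap 6st
  -> R7 @ bar 6 tick 0 v(1,): D3->E4 leap 14st

(3, 0, R1, (0, 1))
(3, 3, R7, (1,))
(6, 0, R7, (1,))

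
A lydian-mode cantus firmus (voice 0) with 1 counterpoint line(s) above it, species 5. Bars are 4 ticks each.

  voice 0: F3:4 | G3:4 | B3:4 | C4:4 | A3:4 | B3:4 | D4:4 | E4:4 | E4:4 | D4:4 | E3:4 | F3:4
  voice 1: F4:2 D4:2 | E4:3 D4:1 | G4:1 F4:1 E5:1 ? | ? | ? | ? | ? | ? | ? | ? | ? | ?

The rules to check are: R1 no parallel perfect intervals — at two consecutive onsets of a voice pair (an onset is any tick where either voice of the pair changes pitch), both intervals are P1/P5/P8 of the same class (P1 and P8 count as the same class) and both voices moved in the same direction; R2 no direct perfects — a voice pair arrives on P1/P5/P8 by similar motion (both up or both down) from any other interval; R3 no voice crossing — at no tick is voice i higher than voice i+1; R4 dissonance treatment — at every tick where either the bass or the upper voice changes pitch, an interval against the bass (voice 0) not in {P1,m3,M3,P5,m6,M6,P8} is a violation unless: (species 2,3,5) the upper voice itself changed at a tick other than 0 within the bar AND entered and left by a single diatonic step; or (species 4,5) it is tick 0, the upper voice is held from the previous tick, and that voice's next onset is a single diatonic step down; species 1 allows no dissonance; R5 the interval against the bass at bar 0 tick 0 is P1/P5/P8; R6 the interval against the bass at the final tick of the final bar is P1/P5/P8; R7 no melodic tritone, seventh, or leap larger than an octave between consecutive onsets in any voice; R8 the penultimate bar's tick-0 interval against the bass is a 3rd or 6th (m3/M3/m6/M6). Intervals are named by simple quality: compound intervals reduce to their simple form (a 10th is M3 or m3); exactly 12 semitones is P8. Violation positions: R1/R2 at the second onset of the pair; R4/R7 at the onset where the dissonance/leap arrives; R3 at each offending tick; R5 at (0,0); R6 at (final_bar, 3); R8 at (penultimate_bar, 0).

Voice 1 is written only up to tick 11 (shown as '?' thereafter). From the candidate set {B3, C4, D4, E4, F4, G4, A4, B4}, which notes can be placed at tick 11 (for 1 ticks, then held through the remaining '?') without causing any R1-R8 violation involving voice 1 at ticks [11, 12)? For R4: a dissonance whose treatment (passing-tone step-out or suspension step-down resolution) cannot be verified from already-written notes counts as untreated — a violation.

{B4, G4}

B3: violates R7
C4: violates R4,R7
D4: violates R7
E4: violates R4
F4: violates R4,R7
G4: legal
A4: violates R4
B4: legal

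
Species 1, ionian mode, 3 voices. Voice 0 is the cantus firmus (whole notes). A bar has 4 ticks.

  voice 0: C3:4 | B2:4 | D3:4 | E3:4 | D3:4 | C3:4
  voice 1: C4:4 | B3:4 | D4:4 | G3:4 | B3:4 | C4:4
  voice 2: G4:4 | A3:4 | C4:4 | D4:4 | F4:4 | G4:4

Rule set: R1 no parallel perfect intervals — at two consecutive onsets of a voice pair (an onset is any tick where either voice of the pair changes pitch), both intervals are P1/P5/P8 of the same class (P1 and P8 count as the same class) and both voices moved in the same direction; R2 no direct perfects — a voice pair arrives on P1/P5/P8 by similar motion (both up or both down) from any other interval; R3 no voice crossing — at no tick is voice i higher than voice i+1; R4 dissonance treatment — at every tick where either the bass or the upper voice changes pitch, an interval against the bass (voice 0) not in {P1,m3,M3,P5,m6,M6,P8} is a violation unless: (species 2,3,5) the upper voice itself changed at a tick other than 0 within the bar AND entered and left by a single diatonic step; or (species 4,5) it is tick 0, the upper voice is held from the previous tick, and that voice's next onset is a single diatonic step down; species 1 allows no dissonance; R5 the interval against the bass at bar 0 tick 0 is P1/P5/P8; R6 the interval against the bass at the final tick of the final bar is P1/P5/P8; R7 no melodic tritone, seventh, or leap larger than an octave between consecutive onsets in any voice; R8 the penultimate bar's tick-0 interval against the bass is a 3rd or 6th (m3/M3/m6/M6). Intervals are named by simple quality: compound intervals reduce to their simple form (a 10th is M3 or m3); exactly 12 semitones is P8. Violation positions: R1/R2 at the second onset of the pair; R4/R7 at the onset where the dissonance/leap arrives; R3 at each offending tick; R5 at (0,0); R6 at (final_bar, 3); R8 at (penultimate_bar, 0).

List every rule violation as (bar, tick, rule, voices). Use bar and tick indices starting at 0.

(1, 0, R1, (0, 1))
(1, 0, R3, (1, 2))
(1, 0, R4, (0, 2))
(1, 0, R7, (2,))
(1, 1, R3, (1, 2))
(1, 2, R3, (1, 2))
(1, 3, R3, (1, 2))
(2, 0, R1, (0, 1))
(2, 0, R3, (1, 2))
(2, 0, R4, (0, 2))
(2, 1, R3, (1, 2))
(2, 2, R3, (1, 2))
(2, 3, R3, (1, 2))
(3, 0, R4, (0, 2))
(5, 0, R2, (1, 2))

bar 0: v0=C3 v1=C4 v2=G4 downbeat P5
bar 1: v0=B2 v1=B3 v2=A3 downbeat m7
bar 2: v0=D3 v1=D4 v2=C4 downbeat m7
bar 3: v0=E3 v1=G3 v2=D4 downbeat m7
bar 4: v0=D3 v1=B3 v2=F4 downbeat m3
bar 5: v0=C3 v1=C4 v2=G4 downbeat P5
  -> R1 @ bar 1 tick 0 v(0, 1): C3/C4 P8 -> B2/B3 P8 similar
  -> R3 @ bar 1 tick 0 v(1, 2): B3 above A3
  -> R4 @ bar 1 tick 0 v(0, 2): B2/A3 m7 untreated
  -> R7 @ bar 1 tick 0 v(2,): G4->A3 leap 10st
  -> R3 @ bar 1 tick 1 v(1, 2): B3 above A3
  -> R3 @ bar 1 tick 2 v(1, 2): B3 above A3
  -> R3 @ bar 1 tick 3 v(1, 2): B3 above A3
  -> R1 @ bar 2 tick 0 v(0, 1): B2/B3 P8 -> D3/D4 P8 similar
  -> R3 @ bar 2 tick 0 v(1, 2): D4 above C4
  -> R4 @ bar 2 tick 0 v(0, 2): D3/C4 m7 untreated
  -> R3 @ bar 2 tick 1 v(1, 2): D4 above C4
  -> R3 @ bar 2 tick 2 v(1, 2): D4 above C4
  -> R3 @ bar 2 tick 3 v(1, 2): D4 above C4
  -> R4 @ bar 3 tick 0 v(0, 2): E3/D4 m7 untreated
  -> R2 @ bar 5 tick 0 v(1, 2): B3/F4 TT -> C4/G4 P5 similar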